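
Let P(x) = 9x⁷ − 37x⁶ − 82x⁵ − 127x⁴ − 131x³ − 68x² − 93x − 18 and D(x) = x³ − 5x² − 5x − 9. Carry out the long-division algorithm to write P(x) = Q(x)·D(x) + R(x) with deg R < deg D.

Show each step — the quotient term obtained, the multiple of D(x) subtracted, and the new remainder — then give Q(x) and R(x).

Step 1: lead(9x⁷ − 37x⁶ − 82x⁵ − 127x⁴ − 131x³ − 68x² − 93x − 18) ÷ lead(D) = 9x⁷ ÷ x³ = 9x⁴. Subtract (9x⁴)·D = 9x⁷ − 45x⁶ − 45x⁵ − 81x⁴. Remainder: 8x⁶ − 37x⁵ − 46x⁴ − 131x³ − 68x² − 93x − 18.
Step 2: lead(8x⁶ − 37x⁵ − 46x⁴ − 131x³ − 68x² − 93x − 18) ÷ lead(D) = 8x⁶ ÷ x³ = 8x³. Subtract (8x³)·D = 8x⁶ − 40x⁵ − 40x⁴ − 72x³. Remainder: 3x⁵ − 6x⁴ − 59x³ − 68x² − 93x − 18.
Step 3: lead(3x⁵ − 6x⁴ − 59x³ − 68x² − 93x − 18) ÷ lead(D) = 3x⁵ ÷ x³ = 3x². Subtract (3x²)·D = 3x⁵ − 15x⁴ − 15x³ − 27x². Remainder: 9x⁴ − 44x³ − 41x² − 93x − 18.
Step 4: lead(9x⁴ − 44x³ − 41x² − 93x − 18) ÷ lead(D) = 9x⁴ ÷ x³ = 9x. Subtract (9x)·D = 9x⁴ − 45x³ − 45x² − 81x. Remainder: x³ + 4x² − 12x − 18.
Step 5: lead(x³ + 4x² − 12x − 18) ÷ lead(D) = x³ ÷ x³ = 1. Subtract (1)·D = x³ − 5x² − 5x − 9. Remainder: 9x² − 7x − 9.

Q(x) = 9x⁴ + 8x³ + 3x² + 9x + 1; R(x) = 9x² − 7x − 9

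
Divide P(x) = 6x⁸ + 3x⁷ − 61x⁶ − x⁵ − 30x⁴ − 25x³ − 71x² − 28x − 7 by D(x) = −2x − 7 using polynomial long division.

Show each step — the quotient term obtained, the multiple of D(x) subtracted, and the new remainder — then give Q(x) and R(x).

Step 1: lead(6x⁸ + 3x⁷ − 61x⁶ − x⁵ − 30x⁴ − 25x³ − 71x² − 28x − 7) ÷ lead(D) = 6x⁸ ÷ −2x = −3x⁷. Subtract (−3x⁷)·D = 6x⁸ + 21x⁷. Remainder: −18x⁷ − 61x⁶ − x⁵ − 30x⁴ − 25x³ − 71x² − 28x − 7.
Step 2: lead(−18x⁷ − 61x⁶ − x⁵ − 30x⁴ − 25x³ − 71x² − 28x − 7) ÷ lead(D) = −18x⁷ ÷ −2x = 9x⁶. Subtract (9x⁶)·D = −18x⁷ − 63x⁶. Remainder: 2x⁶ − x⁵ − 30x⁴ − 25x³ − 71x² − 28x − 7.
Step 3: lead(2x⁶ − x⁵ − 30x⁴ − 25x³ − 71x² − 28x − 7) ÷ lead(D) = 2x⁶ ÷ −2x = −x⁵. Subtract (−x⁵)·D = 2x⁶ + 7x⁵. Remainder: −8x⁵ − 30x⁴ − 25x³ − 71x² − 28x − 7.
Step 4: lead(−8x⁵ − 30x⁴ − 25x³ − 71x² − 28x − 7) ÷ lead(D) = −8x⁵ ÷ −2x = 4x⁴. Subtract (4x⁴)·D = −8x⁵ − 28x⁴. Remainder: −2x⁴ − 25x³ − 71x² − 28x − 7.
Step 5: lead(−2x⁴ − 25x³ − 71x² − 28x − 7) ÷ lead(D) = −2x⁴ ÷ −2x = x³. Subtract (x³)·D = −2x⁴ − 7x³. Remainder: −18x³ − 71x² − 28x − 7.
Step 6: lead(−18x³ − 71x² − 28x − 7) ÷ lead(D) = −18x³ ÷ −2x = 9x². Subtract (9x²)·D = −18x³ − 63x². Remainder: −8x² − 28x − 7.
Step 7: lead(−8x² − 28x − 7) ÷ lead(D) = −8x² ÷ −2x = 4x. Subtract (4x)·D = −8x² − 28x. Remainder: −7.

Q(x) = −3x⁷ + 9x⁶ − x⁵ + 4x⁴ + x³ + 9x² + 4x; R(x) = −7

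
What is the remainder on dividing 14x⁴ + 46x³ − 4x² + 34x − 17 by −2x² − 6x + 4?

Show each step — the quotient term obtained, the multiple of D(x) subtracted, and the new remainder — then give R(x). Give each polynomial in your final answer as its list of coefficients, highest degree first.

R = [6, 7]

Step 1: lead(14x⁴ + 46x³ − 4x² + 34x − 17) ÷ lead(D) = 14x⁴ ÷ −2x² = −7x². Subtract (−7x²)·D = 14x⁴ + 42x³ − 28x². Remainder: 4x³ + 24x² + 34x − 17.
Step 2: lead(4x³ + 24x² + 34x − 17) ÷ lead(D) = 4x³ ÷ −2x² = −2x. Subtract (−2x)·D = 4x³ + 12x² − 8x. Remainder: 12x² + 42x − 17.
Step 3: lead(12x² + 42x − 17) ÷ lead(D) = 12x² ÷ −2x² = −6. Subtract (−6)·D = 12x² + 36x − 24. Remainder: 6x + 7.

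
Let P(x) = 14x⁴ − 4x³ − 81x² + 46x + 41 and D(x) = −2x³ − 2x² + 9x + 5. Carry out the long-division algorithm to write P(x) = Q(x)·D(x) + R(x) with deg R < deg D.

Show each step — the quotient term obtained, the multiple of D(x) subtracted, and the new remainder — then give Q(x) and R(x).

Step 1: lead(14x⁴ − 4x³ − 81x² + 46x + 41) ÷ lead(D) = 14x⁴ ÷ −2x³ = −7x. Subtract (−7x)·D = 14x⁴ + 14x³ − 63x² − 35x. Remainder: −18x³ − 18x² + 81x + 41.
Step 2: lead(−18x³ − 18x² + 81x + 41) ÷ lead(D) = −18x³ ÷ −2x³ = 9. Subtract (9)·D = −18x³ − 18x² + 81x + 45. Remainder: −4.

Q(x) = −7x + 9; R(x) = −4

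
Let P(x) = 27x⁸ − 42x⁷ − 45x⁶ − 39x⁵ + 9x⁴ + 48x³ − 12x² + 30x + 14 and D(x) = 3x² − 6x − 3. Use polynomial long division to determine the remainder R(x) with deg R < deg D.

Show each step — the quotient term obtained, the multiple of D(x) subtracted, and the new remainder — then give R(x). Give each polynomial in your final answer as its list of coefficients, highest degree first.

R = [-9, -7]

Step 1: lead(27x⁸ − 42x⁷ − 45x⁶ − 39x⁵ + 9x⁴ + 48x³ − 12x² + 30x + 14) ÷ lead(D) = 27x⁸ ÷ 3x² = 9x⁶. Subtract (9x⁶)·D = 27x⁸ − 54x⁷ − 27x⁶. Remainder: 12x⁷ − 18x⁶ − 39x⁵ + 9x⁴ + 48x³ − 12x² + 30x + 14.
Step 2: lead(12x⁷ − 18x⁶ − 39x⁵ + 9x⁴ + 48x³ − 12x² + 30x + 14) ÷ lead(D) = 12x⁷ ÷ 3x² = 4x⁵. Subtract (4x⁵)·D = 12x⁷ − 24x⁶ − 12x⁵. Remainder: 6x⁶ − 27x⁵ + 9x⁴ + 48x³ − 12x² + 30x + 14.
Step 3: lead(6x⁶ − 27x⁵ + 9x⁴ + 48x³ − 12x² + 30x + 14) ÷ lead(D) = 6x⁶ ÷ 3x² = 2x⁴. Subtract (2x⁴)·D = 6x⁶ − 12x⁵ − 6x⁴. Remainder: −15x⁵ + 15x⁴ + 48x³ − 12x² + 30x + 14.
Step 4: lead(−15x⁵ + 15x⁴ + 48x³ − 12x² + 30x + 14) ÷ lead(D) = −15x⁵ ÷ 3x² = −5x³. Subtract (−5x³)·D = −15x⁵ + 30x⁴ + 15x³. Remainder: −15x⁴ + 33x³ − 12x² + 30x + 14.
Step 5: lead(−15x⁴ + 33x³ − 12x² + 30x + 14) ÷ lead(D) = −15x⁴ ÷ 3x² = −5x². Subtract (−5x²)·D = −15x⁴ + 30x³ + 15x². Remainder: 3x³ − 27x² + 30x + 14.
Step 6: lead(3x³ − 27x² + 30x + 14) ÷ lead(D) = 3x³ ÷ 3x² = x. Subtract (x)·D = 3x³ − 6x² − 3x. Remainder: −21x² + 33x + 14.
Step 7: lead(−21x² + 33x + 14) ÷ lead(D) = −21x² ÷ 3x² = −7. Subtract (−7)·D = −21x² + 42x + 21. Remainder: −9x − 7.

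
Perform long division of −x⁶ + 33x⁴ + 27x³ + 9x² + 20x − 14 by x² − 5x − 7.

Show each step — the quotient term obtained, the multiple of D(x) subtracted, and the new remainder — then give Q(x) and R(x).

Step 1: lead(−x⁶ + 33x⁴ + 27x³ + 9x² + 20x − 14) ÷ lead(D) = −x⁶ ÷ x² = −x⁴. Subtract (−x⁴)·D = −x⁶ + 5x⁵ + 7x⁴. Remainder: −5x⁵ + 26x⁴ + 27x³ + 9x² + 20x − 14.
Step 2: lead(−5x⁵ + 26x⁴ + 27x³ + 9x² + 20x − 14) ÷ lead(D) = −5x⁵ ÷ x² = −5x³. Subtract (−5x³)·D = −5x⁵ + 25x⁴ + 35x³. Remainder: x⁴ − 8x³ + 9x² + 20x − 14.
Step 3: lead(x⁴ − 8x³ + 9x² + 20x − 14) ÷ lead(D) = x⁴ ÷ x² = x². Subtract (x²)·D = x⁴ − 5x³ − 7x². Remainder: −3x³ + 16x² + 20x − 14.
Step 4: lead(−3x³ + 16x² + 20x − 14) ÷ lead(D) = −3x³ ÷ x² = −3x. Subtract (−3x)·D = −3x³ + 15x² + 21x. Remainder: x² − x − 14.
Step 5: lead(x² − x − 14) ÷ lead(D) = x² ÷ x² = 1. Subtract (1)·D = x² − 5x − 7. Remainder: 4x − 7.

Q(x) = −x⁴ − 5x³ + x² − 3x + 1; R(x) = 4x − 7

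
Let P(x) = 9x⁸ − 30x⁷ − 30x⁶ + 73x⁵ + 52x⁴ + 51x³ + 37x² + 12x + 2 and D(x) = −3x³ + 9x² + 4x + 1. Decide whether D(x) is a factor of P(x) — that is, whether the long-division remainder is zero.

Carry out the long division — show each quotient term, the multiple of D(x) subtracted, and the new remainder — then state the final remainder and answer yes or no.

Step 1: lead(9x⁸ − 30x⁷ − 30x⁶ + 73x⁵ + 52x⁴ + 51x³ + 37x² + 12x + 2) ÷ lead(D) = 9x⁸ ÷ −3x³ = −3x⁵. Subtract (−3x⁵)·D = 9x⁸ − 27x⁷ − 12x⁶ − 3x⁵. Remainder: −3x⁷ − 18x⁶ + 76x⁵ + 52x⁴ + 51x³ + 37x² + 12x + 2.
Step 2: lead(−3x⁷ − 18x⁶ + 76x⁵ + 52x⁴ + 51x³ + 37x² + 12x + 2) ÷ lead(D) = −3x⁷ ÷ −3x³ = x⁴. Subtract (x⁴)·D = −3x⁷ + 9x⁶ + 4x⁵ + x⁴. Remainder: −27x⁶ + 72x⁵ + 51x⁴ + 51x³ + 37x² + 12x + 2.
Step 3: lead(−27x⁶ + 72x⁵ + 51x⁴ + 51x³ + 37x² + 12x + 2) ÷ lead(D) = −27x⁶ ÷ −3x³ = 9x³. Subtract (9x³)·D = −27x⁶ + 81x⁵ + 36x⁴ + 9x³. Remainder: −9x⁵ + 15x⁴ + 42x³ + 37x² + 12x + 2.
Step 4: lead(−9x⁵ + 15x⁴ + 42x³ + 37x² + 12x + 2) ÷ lead(D) = −9x⁵ ÷ −3x³ = 3x². Subtract (3x²)·D = −9x⁵ + 27x⁴ + 12x³ + 3x². Remainder: −12x⁴ + 30x³ + 34x² + 12x + 2.
Step 5: lead(−12x⁴ + 30x³ + 34x² + 12x + 2) ÷ lead(D) = −12x⁴ ÷ −3x³ = 4x. Subtract (4x)·D = −12x⁴ + 36x³ + 16x² + 4x. Remainder: −6x³ + 18x² + 8x + 2.
Step 6: lead(−6x³ + 18x² + 8x + 2) ÷ lead(D) = −6x³ ÷ −3x³ = 2. Subtract (2)·D = −6x³ + 18x² + 8x + 2. Remainder: 0.

R(x) = 0, so D(x) is a factor of P(x). yes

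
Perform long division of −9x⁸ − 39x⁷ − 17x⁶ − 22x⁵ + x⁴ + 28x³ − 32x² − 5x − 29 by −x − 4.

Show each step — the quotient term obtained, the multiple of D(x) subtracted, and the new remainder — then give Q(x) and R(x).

Q(x) = 9x⁷ + 3x⁶ + 5x⁵ + 2x⁴ − 9x³ + 8x² + 5; R(x) = −9

Step 1: lead(−9x⁸ − 39x⁷ − 17x⁶ − 22x⁵ + x⁴ + 28x³ − 32x² − 5x − 29) ÷ lead(D) = −9x⁸ ÷ −x = 9x⁷. Subtract (9x⁷)·D = −9x⁸ − 36x⁷. Remainder: −3x⁷ − 17x⁶ − 22x⁵ + x⁴ + 28x³ − 32x² − 5x − 29.
Step 2: lead(−3x⁷ − 17x⁶ − 22x⁵ + x⁴ + 28x³ − 32x² − 5x − 29) ÷ lead(D) = −3x⁷ ÷ −x = 3x⁶. Subtract (3x⁶)·D = −3x⁷ − 12x⁶. Remainder: −5x⁶ − 22x⁵ + x⁴ + 28x³ − 32x² − 5x − 29.
Step 3: lead(−5x⁶ − 22x⁵ + x⁴ + 28x³ − 32x² − 5x − 29) ÷ lead(D) = −5x⁶ ÷ −x = 5x⁵. Subtract (5x⁵)·D = −5x⁶ − 20x⁵. Remainder: −2x⁵ + x⁴ + 28x³ − 32x² − 5x − 29.
Step 4: lead(−2x⁵ + x⁴ + 28x³ − 32x² − 5x − 29) ÷ lead(D) = −2x⁵ ÷ −x = 2x⁴. Subtract (2x⁴)·D = −2x⁵ − 8x⁴. Remainder: 9x⁴ + 28x³ − 32x² − 5x − 29.
Step 5: lead(9x⁴ + 28x³ − 32x² − 5x − 29) ÷ lead(D) = 9x⁴ ÷ −x = −9x³. Subtract (−9x³)·D = 9x⁴ + 36x³. Remainder: −8x³ − 32x² − 5x − 29.
Step 6: lead(−8x³ − 32x² − 5x − 29) ÷ lead(D) = −8x³ ÷ −x = 8x². Subtract (8x²)·D = −8x³ − 32x². Remainder: −5x − 29.
Step 7: lead(−5x − 29) ÷ lead(D) = −5x ÷ −x = 5. Subtract (5)·D = −5x − 20. Remainder: −9.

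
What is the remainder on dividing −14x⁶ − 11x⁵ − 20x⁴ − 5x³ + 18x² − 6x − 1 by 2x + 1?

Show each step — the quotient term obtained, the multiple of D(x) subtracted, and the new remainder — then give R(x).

R(x) = 6

Step 1: lead(−14x⁶ − 11x⁵ − 20x⁴ − 5x³ + 18x² − 6x − 1) ÷ lead(D) = −14x⁶ ÷ 2x = −7x⁵. Subtract (−7x⁵)·D = −14x⁶ − 7x⁵. Remainder: −4x⁵ − 20x⁴ − 5x³ + 18x² − 6x − 1.
Step 2: lead(−4x⁵ − 20x⁴ − 5x³ + 18x² − 6x − 1) ÷ lead(D) = −4x⁵ ÷ 2x = −2x⁴. Subtract (−2x⁴)·D = −4x⁵ − 2x⁴. Remainder: −18x⁴ − 5x³ + 18x² − 6x − 1.
Step 3: lead(−18x⁴ − 5x³ + 18x² − 6x − 1) ÷ lead(D) = −18x⁴ ÷ 2x = −9x³. Subtract (−9x³)·D = −18x⁴ − 9x³. Remainder: 4x³ + 18x² − 6x − 1.
Step 4: lead(4x³ + 18x² − 6x − 1) ÷ lead(D) = 4x³ ÷ 2x = 2x². Subtract (2x²)·D = 4x³ + 2x². Remainder: 16x² − 6x − 1.
Step 5: lead(16x² − 6x − 1) ÷ lead(D) = 16x² ÷ 2x = 8x. Subtract (8x)·D = 16x² + 8x. Remainder: −14x − 1.
Step 6: lead(−14x − 1) ÷ lead(D) = −14x ÷ 2x = −7. Subtract (−7)·D = −14x − 7. Remainder: 6.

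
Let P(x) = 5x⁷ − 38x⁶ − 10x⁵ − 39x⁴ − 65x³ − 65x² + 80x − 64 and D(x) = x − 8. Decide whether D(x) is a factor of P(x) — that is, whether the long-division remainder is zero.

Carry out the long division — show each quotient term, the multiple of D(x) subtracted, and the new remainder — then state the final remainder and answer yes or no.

R(x) = 0, so D(x) is a factor of P(x). yes

Step 1: lead(5x⁷ − 38x⁶ − 10x⁵ − 39x⁴ − 65x³ − 65x² + 80x − 64) ÷ lead(D) = 5x⁷ ÷ x = 5x⁶. Subtract (5x⁶)·D = 5x⁷ − 40x⁶. Remainder: 2x⁶ − 10x⁵ − 39x⁴ − 65x³ − 65x² + 80x − 64.
Step 2: lead(2x⁶ − 10x⁵ − 39x⁴ − 65x³ − 65x² + 80x − 64) ÷ lead(D) = 2x⁶ ÷ x = 2x⁵. Subtract (2x⁵)·D = 2x⁶ − 16x⁵. Remainder: 6x⁵ − 39x⁴ − 65x³ − 65x² + 80x − 64.
Step 3: lead(6x⁵ − 39x⁴ − 65x³ − 65x² + 80x − 64) ÷ lead(D) = 6x⁵ ÷ x = 6x⁴. Subtract (6x⁴)·D = 6x⁵ − 48x⁴. Remainder: 9x⁴ − 65x³ − 65x² + 80x − 64.
Step 4: lead(9x⁴ − 65x³ − 65x² + 80x − 64) ÷ lead(D) = 9x⁴ ÷ x = 9x³. Subtract (9x³)·D = 9x⁴ − 72x³. Remainder: 7x³ − 65x² + 80x − 64.
Step 5: lead(7x³ − 65x² + 80x − 64) ÷ lead(D) = 7x³ ÷ x = 7x². Subtract (7x²)·D = 7x³ − 56x². Remainder: −9x² + 80x − 64.
Step 6: lead(−9x² + 80x − 64) ÷ lead(D) = −9x² ÷ x = −9x. Subtract (−9x)·D = −9x² + 72x. Remainder: 8x − 64.
Step 7: lead(8x − 64) ÷ lead(D) = 8x ÷ x = 8. Subtract (8)·D = 8x − 64. Remainder: 0.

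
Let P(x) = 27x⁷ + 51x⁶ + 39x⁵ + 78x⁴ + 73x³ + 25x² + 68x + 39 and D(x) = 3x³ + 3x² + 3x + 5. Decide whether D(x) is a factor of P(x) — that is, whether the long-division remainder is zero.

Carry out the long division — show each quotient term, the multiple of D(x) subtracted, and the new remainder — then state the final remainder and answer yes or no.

Step 1: lead(27x⁷ + 51x⁶ + 39x⁵ + 78x⁴ + 73x³ + 25x² + 68x + 39) ÷ lead(D) = 27x⁷ ÷ 3x³ = 9x⁴. Subtract (9x⁴)·D = 27x⁷ + 27x⁶ + 27x⁵ + 45x⁴. Remainder: 24x⁶ + 12x⁵ + 33x⁴ + 73x³ + 25x² + 68x + 39.
Step 2: lead(24x⁶ + 12x⁵ + 33x⁴ + 73x³ + 25x² + 68x + 39) ÷ lead(D) = 24x⁶ ÷ 3x³ = 8x³. Subtract (8x³)·D = 24x⁶ + 24x⁵ + 24x⁴ + 40x³. Remainder: −12x⁵ + 9x⁴ + 33x³ + 25x² + 68x + 39.
Step 3: lead(−12x⁵ + 9x⁴ + 33x³ + 25x² + 68x + 39) ÷ lead(D) = −12x⁵ ÷ 3x³ = −4x². Subtract (−4x²)·D = −12x⁵ − 12x⁴ − 12x³ − 20x². Remainder: 21x⁴ + 45x³ + 45x² + 68x + 39.
Step 4: lead(21x⁴ + 45x³ + 45x² + 68x + 39) ÷ lead(D) = 21x⁴ ÷ 3x³ = 7x. Subtract (7x)·D = 21x⁴ + 21x³ + 21x² + 35x. Remainder: 24x³ + 24x² + 33x + 39.
Step 5: lead(24x³ + 24x² + 33x + 39) ÷ lead(D) = 24x³ ÷ 3x³ = 8. Subtract (8)·D = 24x³ + 24x² + 24x + 40. Remainder: 9x − 1.

R(x) = 9x − 1, so D(x) is not a factor of P(x). no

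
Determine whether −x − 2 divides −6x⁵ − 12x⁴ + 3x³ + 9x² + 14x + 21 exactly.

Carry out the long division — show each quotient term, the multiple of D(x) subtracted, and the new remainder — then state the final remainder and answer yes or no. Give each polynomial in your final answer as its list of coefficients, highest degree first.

R = [5], so D(x) is not a factor of P(x). no

Step 1: lead(−6x⁵ − 12x⁴ + 3x³ + 9x² + 14x + 21) ÷ lead(D) = −6x⁵ ÷ −x = 6x⁴. Subtract (6x⁴)·D = −6x⁵ − 12x⁴. Remainder: 3x³ + 9x² + 14x + 21.
Step 2: lead(3x³ + 9x² + 14x + 21) ÷ lead(D) = 3x³ ÷ −x = −3x². Subtract (−3x²)·D = 3x³ + 6x². Remainder: 3x² + 14x + 21.
Step 3: lead(3x² + 14x + 21) ÷ lead(D) = 3x² ÷ −x = −3x. Subtract (−3x)·D = 3x² + 6x. Remainder: 8x + 21.
Step 4: lead(8x + 21) ÷ lead(D) = 8x ÷ −x = −8. Subtract (−8)·D = 8x + 16. Remainder: 5.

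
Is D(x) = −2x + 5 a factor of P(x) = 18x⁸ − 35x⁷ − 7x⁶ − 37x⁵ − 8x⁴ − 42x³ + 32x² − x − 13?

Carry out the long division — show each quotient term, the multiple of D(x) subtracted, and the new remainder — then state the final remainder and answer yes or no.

R(x) = −3, so D(x) is not a factor of P(x). no

Step 1: lead(18x⁸ − 35x⁷ − 7x⁶ − 37x⁵ − 8x⁴ − 42x³ + 32x² − x − 13) ÷ lead(D) = 18x⁸ ÷ −2x = −9x⁷. Subtract (−9x⁷)·D = 18x⁸ − 45x⁷. Remainder: 10x⁷ − 7x⁶ − 37x⁵ − 8x⁴ − 42x³ + 32x² − x − 13.
Step 2: lead(10x⁷ − 7x⁶ − 37x⁵ − 8x⁴ − 42x³ + 32x² − x − 13) ÷ lead(D) = 10x⁷ ÷ −2x = −5x⁶. Subtract (−5x⁶)·D = 10x⁷ − 25x⁶. Remainder: 18x⁶ − 37x⁵ − 8x⁴ − 42x³ + 32x² − x − 13.
Step 3: lead(18x⁶ − 37x⁵ − 8x⁴ − 42x³ + 32x² − x − 13) ÷ lead(D) = 18x⁶ ÷ −2x = −9x⁵. Subtract (−9x⁵)·D = 18x⁶ − 45x⁵. Remainder: 8x⁵ − 8x⁴ − 42x³ + 32x² − x − 13.
Step 4: lead(8x⁵ − 8x⁴ − 42x³ + 32x² − x − 13) ÷ lead(D) = 8x⁵ ÷ −2x = −4x⁴. Subtract (−4x⁴)·D = 8x⁵ − 20x⁴. Remainder: 12x⁴ − 42x³ + 32x² − x − 13.
Step 5: lead(12x⁴ − 42x³ + 32x² − x − 13) ÷ lead(D) = 12x⁴ ÷ −2x = −6x³. Subtract (−6x³)·D = 12x⁴ − 30x³. Remainder: −12x³ + 32x² − x − 13.
Step 6: lead(−12x³ + 32x² − x − 13) ÷ lead(D) = −12x³ ÷ −2x = 6x². Subtract (6x²)·D = −12x³ + 30x². Remainder: 2x² − x − 13.
Step 7: lead(2x² − x − 13) ÷ lead(D) = 2x² ÷ −2x = −x. Subtract (−x)·D = 2x² − 5x. Remainder: 4x − 13.
Step 8: lead(4x − 13) ÷ lead(D) = 4x ÷ −2x = −2. Subtract (−2)·D = 4x − 10. Remainder: −3.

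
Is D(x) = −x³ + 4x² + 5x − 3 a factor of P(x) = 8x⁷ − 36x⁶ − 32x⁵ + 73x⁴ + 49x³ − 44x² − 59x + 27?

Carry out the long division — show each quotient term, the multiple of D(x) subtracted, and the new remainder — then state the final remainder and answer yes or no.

R(x) = x² − 5x, so D(x) is not a factor of P(x). no

Step 1: lead(8x⁷ − 36x⁶ − 32x⁵ + 73x⁴ + 49x³ − 44x² − 59x + 27) ÷ lead(D) = 8x⁷ ÷ −x³ = −8x⁴. Subtract (−8x⁴)·D = 8x⁷ − 32x⁶ − 40x⁵ + 24x⁴. Remainder: −4x⁶ + 8x⁵ + 49x⁴ + 49x³ − 44x² − 59x + 27.
Step 2: lead(−4x⁶ + 8x⁵ + 49x⁴ + 49x³ − 44x² − 59x + 27) ÷ lead(D) = −4x⁶ ÷ −x³ = 4x³. Subtract (4x³)·D = −4x⁶ + 16x⁵ + 20x⁴ − 12x³. Remainder: −8x⁵ + 29x⁴ + 61x³ − 44x² − 59x + 27.
Step 3: lead(−8x⁵ + 29x⁴ + 61x³ − 44x² − 59x + 27) ÷ lead(D) = −8x⁵ ÷ −x³ = 8x². Subtract (8x²)·D = −8x⁵ + 32x⁴ + 40x³ − 24x². Remainder: −3x⁴ + 21x³ − 20x² − 59x + 27.
Step 4: lead(−3x⁴ + 21x³ − 20x² − 59x + 27) ÷ lead(D) = −3x⁴ ÷ −x³ = 3x. Subtract (3x)·D = −3x⁴ + 12x³ + 15x² − 9x. Remainder: 9x³ − 35x² − 50x + 27.
Step 5: lead(9x³ − 35x² − 50x + 27) ÷ lead(D) = 9x³ ÷ −x³ = −9. Subtract (−9)·D = 9x³ − 36x² − 45x + 27. Remainder: x² − 5x.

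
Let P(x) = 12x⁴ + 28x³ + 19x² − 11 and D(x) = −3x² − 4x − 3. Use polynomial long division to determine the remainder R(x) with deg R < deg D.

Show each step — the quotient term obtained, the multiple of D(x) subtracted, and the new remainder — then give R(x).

Step 1: lead(12x⁴ + 28x³ + 19x² − 11) ÷ lead(D) = 12x⁴ ÷ −3x² = −4x². Subtract (−4x²)·D = 12x⁴ + 16x³ + 12x². Remainder: 12x³ + 7x² − 11.
Step 2: lead(12x³ + 7x² − 11) ÷ lead(D) = 12x³ ÷ −3x² = −4x. Subtract (−4x)·D = 12x³ + 16x² + 12x. Remainder: −9x² − 12x − 11.
Step 3: lead(−9x² − 12x − 11) ÷ lead(D) = −9x² ÷ −3x² = 3. Subtract (3)·D = −9x² − 12x − 9. Remainder: −2.

R(x) = −2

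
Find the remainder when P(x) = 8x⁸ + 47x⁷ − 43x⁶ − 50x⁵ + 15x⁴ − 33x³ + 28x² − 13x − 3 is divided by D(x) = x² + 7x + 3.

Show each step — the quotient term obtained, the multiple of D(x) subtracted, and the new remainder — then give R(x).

R(x) = −9x + 9

Step 1: lead(8x⁸ + 47x⁷ − 43x⁶ − 50x⁵ + 15x⁴ − 33x³ + 28x² − 13x − 3) ÷ lead(D) = 8x⁸ ÷ x² = 8x⁶. Subtract (8x⁶)·D = 8x⁸ + 56x⁷ + 24x⁶. Remainder: −9x⁷ − 67x⁶ − 50x⁵ + 15x⁴ − 33x³ + 28x² − 13x − 3.
Step 2: lead(−9x⁷ − 67x⁶ − 50x⁵ + 15x⁴ − 33x³ + 28x² − 13x − 3) ÷ lead(D) = −9x⁷ ÷ x² = −9x⁵. Subtract (−9x⁵)·D = −9x⁷ − 63x⁶ − 27x⁵. Remainder: −4x⁶ − 23x⁵ + 15x⁴ − 33x³ + 28x² − 13x − 3.
Step 3: lead(−4x⁶ − 23x⁵ + 15x⁴ − 33x³ + 28x² − 13x − 3) ÷ lead(D) = −4x⁶ ÷ x² = −4x⁴. Subtract (−4x⁴)·D = −4x⁶ − 28x⁵ − 12x⁴. Remainder: 5x⁵ + 27x⁴ − 33x³ + 28x² − 13x − 3.
Step 4: lead(5x⁵ + 27x⁴ − 33x³ + 28x² − 13x − 3) ÷ lead(D) = 5x⁵ ÷ x² = 5x³. Subtract (5x³)·D = 5x⁵ + 35x⁴ + 15x³. Remainder: −8x⁴ − 48x³ + 28x² − 13x − 3.
Step 5: lead(−8x⁴ − 48x³ + 28x² − 13x − 3) ÷ lead(D) = −8x⁴ ÷ x² = −8x². Subtract (−8x²)·D = −8x⁴ − 56x³ − 24x². Remainder: 8x³ + 52x² − 13x − 3.
Step 6: lead(8x³ + 52x² − 13x − 3) ÷ lead(D) = 8x³ ÷ x² = 8x. Subtract (8x)·D = 8x³ + 56x² + 24x. Remainder: −4x² − 37x − 3.
Step 7: lead(−4x² − 37x − 3) ÷ lead(D) = −4x² ÷ x² = −4. Subtract (−4)·D = −4x² − 28x − 12. Remainder: −9x + 9.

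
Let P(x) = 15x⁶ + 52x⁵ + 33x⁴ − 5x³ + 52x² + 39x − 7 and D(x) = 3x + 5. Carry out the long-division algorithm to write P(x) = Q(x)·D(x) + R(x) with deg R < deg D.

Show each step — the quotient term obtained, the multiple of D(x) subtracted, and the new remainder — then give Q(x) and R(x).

Q(x) = 5x⁵ + 9x⁴ − 4x³ + 5x² + 9x − 2; R(x) = 3

Step 1: lead(15x⁶ + 52x⁵ + 33x⁴ − 5x³ + 52x² + 39x − 7) ÷ lead(D) = 15x⁶ ÷ 3x = 5x⁵. Subtract (5x⁵)·D = 15x⁶ + 25x⁵. Remainder: 27x⁵ + 33x⁴ − 5x³ + 52x² + 39x − 7.
Step 2: lead(27x⁵ + 33x⁴ − 5x³ + 52x² + 39x − 7) ÷ lead(D) = 27x⁵ ÷ 3x = 9x⁴. Subtract (9x⁴)·D = 27x⁵ + 45x⁴. Remainder: −12x⁴ − 5x³ + 52x² + 39x − 7.
Step 3: lead(−12x⁴ − 5x³ + 52x² + 39x − 7) ÷ lead(D) = −12x⁴ ÷ 3x = −4x³. Subtract (−4x³)·D = −12x⁴ − 20x³. Remainder: 15x³ + 52x² + 39x − 7.
Step 4: lead(15x³ + 52x² + 39x − 7) ÷ lead(D) = 15x³ ÷ 3x = 5x². Subtract (5x²)·D = 15x³ + 25x². Remainder: 27x² + 39x − 7.
Step 5: lead(27x² + 39x − 7) ÷ lead(D) = 27x² ÷ 3x = 9x. Subtract (9x)·D = 27x² + 45x. Remainder: −6x − 7.
Step 6: lead(−6x − 7) ÷ lead(D) = −6x ÷ 3x = −2. Subtract (−2)·D = −6x − 10. Remainder: 3.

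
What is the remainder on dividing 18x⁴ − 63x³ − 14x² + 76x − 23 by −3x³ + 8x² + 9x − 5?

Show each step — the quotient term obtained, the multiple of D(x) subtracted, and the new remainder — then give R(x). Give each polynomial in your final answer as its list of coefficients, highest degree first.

R = [1, 2]

Step 1: lead(18x⁴ − 63x³ − 14x² + 76x − 23) ÷ lead(D) = 18x⁴ ÷ −3x³ = −6x. Subtract (−6x)·D = 18x⁴ − 48x³ − 54x² + 30x. Remainder: −15x³ + 40x² + 46x − 23.
Step 2: lead(−15x³ + 40x² + 46x − 23) ÷ lead(D) = −15x³ ÷ −3x³ = 5. Subtract (5)·D = −15x³ + 40x² + 45x − 25. Remainder: x + 2.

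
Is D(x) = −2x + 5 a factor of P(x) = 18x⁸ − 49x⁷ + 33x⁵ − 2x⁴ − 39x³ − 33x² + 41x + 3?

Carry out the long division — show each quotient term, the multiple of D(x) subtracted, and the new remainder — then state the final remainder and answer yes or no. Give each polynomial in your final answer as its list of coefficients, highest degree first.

Step 1: lead(18x⁸ − 49x⁷ + 33x⁵ − 2x⁴ − 39x³ − 33x² + 41x + 3) ÷ lead(D) = 18x⁸ ÷ −2x = −9x⁷. Subtract (−9x⁷)·D = 18x⁸ − 45x⁷. Remainder: −4x⁷ + 33x⁵ − 2x⁴ − 39x³ − 33x² + 41x + 3.
Step 2: lead(−4x⁷ + 33x⁵ − 2x⁴ − 39x³ − 33x² + 41x + 3) ÷ lead(D) = −4x⁷ ÷ −2x = 2x⁶. Subtract (2x⁶)·D = −4x⁷ + 10x⁶. Remainder: −10x⁶ + 33x⁵ − 2x⁴ − 39x³ − 33x² + 41x + 3.
Step 3: lead(−10x⁶ + 33x⁵ − 2x⁴ − 39x³ − 33x² + 41x + 3) ÷ lead(D) = −10x⁶ ÷ −2x = 5x⁵. Subtract (5x⁵)·D = −10x⁶ + 25x⁵. Remainder: 8x⁵ − 2x⁴ − 39x³ − 33x² + 41x + 3.
Step 4: lead(8x⁵ − 2x⁴ − 39x³ − 33x² + 41x + 3) ÷ lead(D) = 8x⁵ ÷ −2x = −4x⁴. Subtract (−4x⁴)·D = 8x⁵ − 20x⁴. Remainder: 18x⁴ − 39x³ − 33x² + 41x + 3.
Step 5: lead(18x⁴ − 39x³ − 33x² + 41x + 3) ÷ lead(D) = 18x⁴ ÷ −2x = −9x³. Subtract (−9x³)·D = 18x⁴ − 45x³. Remainder: 6x³ − 33x² + 41x + 3.
Step 6: lead(6x³ − 33x² + 41x + 3) ÷ lead(D) = 6x³ ÷ −2x = −3x². Subtract (−3x²)·D = 6x³ − 15x². Remainder: −18x² + 41x + 3.
Step 7: lead(−18x² + 41x + 3) ÷ lead(D) = −18x² ÷ −2x = 9x. Subtract (9x)·D = −18x² + 45x. Remainder: −4x + 3.
Step 8: lead(−4x + 3) ÷ lead(D) = −4x ÷ −2x = 2. Subtract (2)·D = −4x + 10. Remainder: −7.

R = [-7], so D(x) is not a factor of P(x). no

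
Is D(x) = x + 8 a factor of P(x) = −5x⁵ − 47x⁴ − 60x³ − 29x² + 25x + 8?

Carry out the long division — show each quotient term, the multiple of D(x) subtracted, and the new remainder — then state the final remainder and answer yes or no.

Step 1: lead(−5x⁵ − 47x⁴ − 60x³ − 29x² + 25x + 8) ÷ lead(D) = −5x⁵ ÷ x = −5x⁴. Subtract (−5x⁴)·D = −5x⁵ − 40x⁴. Remainder: −7x⁴ − 60x³ − 29x² + 25x + 8.
Step 2: lead(−7x⁴ − 60x³ − 29x² + 25x + 8) ÷ lead(D) = −7x⁴ ÷ x = −7x³. Subtract (−7x³)·D = −7x⁴ − 56x³. Remainder: −4x³ − 29x² + 25x + 8.
Step 3: lead(−4x³ − 29x² + 25x + 8) ÷ lead(D) = −4x³ ÷ x = −4x². Subtract (−4x²)·D = −4x³ − 32x². Remainder: 3x² + 25x + 8.
Step 4: lead(3x² + 25x + 8) ÷ lead(D) = 3x² ÷ x = 3x. Subtract (3x)·D = 3x² + 24x. Remainder: x + 8.
Step 5: lead(x + 8) ÷ lead(D) = x ÷ x = 1. Subtract (1)·D = x + 8. Remainder: 0.

R(x) = 0, so D(x) is a factor of P(x). yes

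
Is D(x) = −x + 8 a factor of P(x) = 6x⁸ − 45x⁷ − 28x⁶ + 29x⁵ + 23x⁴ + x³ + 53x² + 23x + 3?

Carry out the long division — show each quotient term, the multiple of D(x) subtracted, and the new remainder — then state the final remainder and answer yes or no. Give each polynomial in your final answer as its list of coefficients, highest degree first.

Step 1: lead(6x⁸ − 45x⁷ − 28x⁶ + 29x⁵ + 23x⁴ + x³ + 53x² + 23x + 3) ÷ lead(D) = 6x⁸ ÷ −x = −6x⁷. Subtract (−6x⁷)·D = 6x⁸ − 48x⁷. Remainder: 3x⁷ − 28x⁶ + 29x⁵ + 23x⁴ + x³ + 53x² + 23x + 3.
Step 2: lead(3x⁷ − 28x⁶ + 29x⁵ + 23x⁴ + x³ + 53x² + 23x + 3) ÷ lead(D) = 3x⁷ ÷ −x = −3x⁶. Subtract (−3x⁶)·D = 3x⁷ − 24x⁶. Remainder: −4x⁶ + 29x⁵ + 23x⁴ + x³ + 53x² + 23x + 3.
Step 3: lead(−4x⁶ + 29x⁵ + 23x⁴ + x³ + 53x² + 23x + 3) ÷ lead(D) = −4x⁶ ÷ −x = 4x⁵. Subtract (4x⁵)·D = −4x⁶ + 32x⁵. Remainder: −3x⁵ + 23x⁴ + x³ + 53x² + 23x + 3.
Step 4: lead(−3x⁵ + 23x⁴ + x³ + 53x² + 23x + 3) ÷ lead(D) = −3x⁵ ÷ −x = 3x⁴. Subtract (3x⁴)·D = −3x⁵ + 24x⁴. Remainder: −x⁴ + x³ + 53x² + 23x + 3.
Step 5: lead(−x⁴ + x³ + 53x² + 23x + 3) ÷ lead(D) = −x⁴ ÷ −x = x³. Subtract (x³)·D = −x⁴ + 8x³. Remainder: −7x³ + 53x² + 23x + 3.
Step 6: lead(−7x³ + 53x² + 23x + 3) ÷ lead(D) = −7x³ ÷ −x = 7x². Subtract (7x²)·D = −7x³ + 56x². Remainder: −3x² + 23x + 3.
Step 7: lead(−3x² + 23x + 3) ÷ lead(D) = −3x² ÷ −x = 3x. Subtract (3x)·D = −3x² + 24x. Remainder: −x + 3.
Step 8: lead(−x + 3) ÷ lead(D) = −x ÷ −x = 1. Subtract (1)·D = −x + 8. Remainder: −5.

R = [-5], so D(x) is not a factor of P(x). no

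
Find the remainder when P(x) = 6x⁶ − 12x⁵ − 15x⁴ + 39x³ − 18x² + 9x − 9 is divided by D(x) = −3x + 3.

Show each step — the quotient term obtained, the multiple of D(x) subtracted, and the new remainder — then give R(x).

R(x) = 0

Step 1: lead(6x⁶ − 12x⁵ − 15x⁴ + 39x³ − 18x² + 9x − 9) ÷ lead(D) = 6x⁶ ÷ −3x = −2x⁵. Subtract (−2x⁵)·D = 6x⁶ − 6x⁵. Remainder: −6x⁵ − 15x⁴ + 39x³ − 18x² + 9x − 9.
Step 2: lead(−6x⁵ − 15x⁴ + 39x³ − 18x² + 9x − 9) ÷ lead(D) = −6x⁵ ÷ −3x = 2x⁴. Subtract (2x⁴)·D = −6x⁵ + 6x⁴. Remainder: −21x⁴ + 39x³ − 18x² + 9x − 9.
Step 3: lead(−21x⁴ + 39x³ − 18x² + 9x − 9) ÷ lead(D) = −21x⁴ ÷ −3x = 7x³. Subtract (7x³)·D = −21x⁴ + 21x³. Remainder: 18x³ − 18x² + 9x − 9.
Step 4: lead(18x³ − 18x² + 9x − 9) ÷ lead(D) = 18x³ ÷ −3x = −6x². Subtract (−6x²)·D = 18x³ − 18x². Remainder: 9x − 9.
Step 5: lead(9x − 9) ÷ lead(D) = 9x ÷ −3x = −3. Subtract (−3)·D = 9x − 9. Remainder: 0.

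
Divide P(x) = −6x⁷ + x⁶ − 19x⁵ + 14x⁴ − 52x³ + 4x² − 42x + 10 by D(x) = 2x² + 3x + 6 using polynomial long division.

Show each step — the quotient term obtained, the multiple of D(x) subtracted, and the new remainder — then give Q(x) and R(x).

Q(x) = −3x⁵ + 5x⁴ − 8x³ + 4x² − 8x + 2; R(x) = −2

Step 1: lead(−6x⁷ + x⁶ − 19x⁵ + 14x⁴ − 52x³ + 4x² − 42x + 10) ÷ lead(D) = −6x⁷ ÷ 2x² = −3x⁵. Subtract (−3x⁵)·D = −6x⁷ − 9x⁶ − 18x⁵. Remainder: 10x⁶ − x⁵ + 14x⁴ − 52x³ + 4x² − 42x + 10.
Step 2: lead(10x⁶ − x⁵ + 14x⁴ − 52x³ + 4x² − 42x + 10) ÷ lead(D) = 10x⁶ ÷ 2x² = 5x⁴. Subtract (5x⁴)·D = 10x⁶ + 15x⁵ + 30x⁴. Remainder: −16x⁵ − 16x⁴ − 52x³ + 4x² − 42x + 10.
Step 3: lead(−16x⁵ − 16x⁴ − 52x³ + 4x² − 42x + 10) ÷ lead(D) = −16x⁵ ÷ 2x² = −8x³. Subtract (−8x³)·D = −16x⁵ − 24x⁴ − 48x³. Remainder: 8x⁴ − 4x³ + 4x² − 42x + 10.
Step 4: lead(8x⁴ − 4x³ + 4x² − 42x + 10) ÷ lead(D) = 8x⁴ ÷ 2x² = 4x². Subtract (4x²)·D = 8x⁴ + 12x³ + 24x². Remainder: −16x³ − 20x² − 42x + 10.
Step 5: lead(−16x³ − 20x² − 42x + 10) ÷ lead(D) = −16x³ ÷ 2x² = −8x. Subtract (−8x)·D = −16x³ − 24x² − 48x. Remainder: 4x² + 6x + 10.
Step 6: lead(4x² + 6x + 10) ÷ lead(D) = 4x² ÷ 2x² = 2. Subtract (2)·D = 4x² + 6x + 12. Remainder: −2.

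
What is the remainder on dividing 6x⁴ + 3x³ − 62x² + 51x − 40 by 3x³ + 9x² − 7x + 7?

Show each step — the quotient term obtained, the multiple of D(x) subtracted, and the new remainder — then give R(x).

R(x) = −3x² + 2x − 5

Step 1: lead(6x⁴ + 3x³ − 62x² + 51x − 40) ÷ lead(D) = 6x⁴ ÷ 3x³ = 2x. Subtract (2x)·D = 6x⁴ + 18x³ − 14x² + 14x. Remainder: −15x³ − 48x² + 37x − 40.
Step 2: lead(−15x³ − 48x² + 37x − 40) ÷ lead(D) = −15x³ ÷ 3x³ = −5. Subtract (−5)·D = −15x³ − 45x² + 35x − 35. Remainder: −3x² + 2x − 5.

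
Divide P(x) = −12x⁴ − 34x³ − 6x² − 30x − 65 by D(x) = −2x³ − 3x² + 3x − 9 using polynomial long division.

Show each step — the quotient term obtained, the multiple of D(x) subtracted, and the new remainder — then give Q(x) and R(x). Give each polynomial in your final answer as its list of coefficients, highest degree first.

Q = [6, 8]; R = [7]

Step 1: lead(−12x⁴ − 34x³ − 6x² − 30x − 65) ÷ lead(D) = −12x⁴ ÷ −2x³ = 6x. Subtract (6x)·D = −12x⁴ − 18x³ + 18x² − 54x. Remainder: −16x³ − 24x² + 24x − 65.
Step 2: lead(−16x³ − 24x² + 24x − 65) ÷ lead(D) = −16x³ ÷ −2x³ = 8. Subtract (8)·D = −16x³ − 24x² + 24x − 72. Remainder: 7.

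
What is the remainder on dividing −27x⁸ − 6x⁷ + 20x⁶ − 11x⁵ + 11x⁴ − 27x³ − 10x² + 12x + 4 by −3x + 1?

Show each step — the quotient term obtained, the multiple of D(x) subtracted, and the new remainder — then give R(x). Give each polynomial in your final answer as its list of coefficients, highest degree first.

R = [6]

Step 1: lead(−27x⁸ − 6x⁷ + 20x⁶ − 11x⁵ + 11x⁴ − 27x³ − 10x² + 12x + 4) ÷ lead(D) = −27x⁸ ÷ −3x = 9x⁷. Subtract (9x⁷)·D = −27x⁸ + 9x⁷. Remainder: −15x⁷ + 20x⁶ − 11x⁵ + 11x⁴ − 27x³ − 10x² + 12x + 4.
Step 2: lead(−15x⁷ + 20x⁶ − 11x⁵ + 11x⁴ − 27x³ − 10x² + 12x + 4) ÷ lead(D) = −15x⁷ ÷ −3x = 5x⁶. Subtract (5x⁶)·D = −15x⁷ + 5x⁶. Remainder: 15x⁶ − 11x⁵ + 11x⁴ − 27x³ − 10x² + 12x + 4.
Step 3: lead(15x⁶ − 11x⁵ + 11x⁴ − 27x³ − 10x² + 12x + 4) ÷ lead(D) = 15x⁶ ÷ −3x = −5x⁵. Subtract (−5x⁵)·D = 15x⁶ − 5x⁵. Remainder: −6x⁵ + 11x⁴ − 27x³ − 10x² + 12x + 4.
Step 4: lead(−6x⁵ + 11x⁴ − 27x³ − 10x² + 12x + 4) ÷ lead(D) = −6x⁵ ÷ −3x = 2x⁴. Subtract (2x⁴)·D = −6x⁵ + 2x⁴. Remainder: 9x⁴ − 27x³ − 10x² + 12x + 4.
Step 5: lead(9x⁴ − 27x³ − 10x² + 12x + 4) ÷ lead(D) = 9x⁴ ÷ −3x = −3x³. Subtract (−3x³)·D = 9x⁴ − 3x³. Remainder: −24x³ − 10x² + 12x + 4.
Step 6: lead(−24x³ − 10x² + 12x + 4) ÷ lead(D) = −24x³ ÷ −3x = 8x². Subtract (8x²)·D = −24x³ + 8x². Remainder: −18x² + 12x + 4.
Step 7: lead(−18x² + 12x + 4) ÷ lead(D) = −18x² ÷ −3x = 6x. Subtract (6x)·D = −18x² + 6x. Remainder: 6x + 4.
Step 8: lead(6x + 4) ÷ lead(D) = 6x ÷ −3x = −2. Subtract (−2)·D = 6x − 2. Remainder: 6.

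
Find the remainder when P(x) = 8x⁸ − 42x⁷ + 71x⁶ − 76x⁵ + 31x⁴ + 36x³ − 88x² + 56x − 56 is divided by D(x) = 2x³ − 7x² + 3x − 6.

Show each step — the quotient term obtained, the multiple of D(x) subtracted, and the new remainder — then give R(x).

Step 1: lead(8x⁸ − 42x⁷ + 71x⁶ − 76x⁵ + 31x⁴ + 36x³ − 88x² + 56x − 56) ÷ lead(D) = 8x⁸ ÷ 2x³ = 4x⁵. Subtract (4x⁵)·D = 8x⁸ − 28x⁷ + 12x⁶ − 24x⁵. Remainder: −14x⁷ + 59x⁶ − 52x⁵ + 31x⁴ + 36x³ − 88x² + 56x − 56.
Step 2: lead(−14x⁷ + 59x⁶ − 52x⁵ + 31x⁴ + 36x³ − 88x² + 56x − 56) ÷ lead(D) = −14x⁷ ÷ 2x³ = −7x⁴. Subtract (−7x⁴)·D = −14x⁷ + 49x⁶ − 21x⁵ + 42x⁴. Remainder: 10x⁶ − 31x⁵ − 11x⁴ + 36x³ − 88x² + 56x − 56.
Step 3: lead(10x⁶ − 31x⁵ − 11x⁴ + 36x³ − 88x² + 56x − 56) ÷ lead(D) = 10x⁶ ÷ 2x³ = 5x³. Subtract (5x³)·D = 10x⁶ − 35x⁵ + 15x⁴ − 30x³. Remainder: 4x⁵ − 26x⁴ + 66x³ − 88x² + 56x − 56.
Step 4: lead(4x⁵ − 26x⁴ + 66x³ − 88x² + 56x − 56) ÷ lead(D) = 4x⁵ ÷ 2x³ = 2x². Subtract (2x²)·D = 4x⁵ − 14x⁴ + 6x³ − 12x². Remainder: −12x⁴ + 60x³ − 76x² + 56x − 56.
Step 5: lead(−12x⁴ + 60x³ − 76x² + 56x − 56) ÷ lead(D) = −12x⁴ ÷ 2x³ = −6x. Subtract (−6x)·D = −12x⁴ + 42x³ − 18x² + 36x. Remainder: 18x³ − 58x² + 20x − 56.
Step 6: lead(18x³ − 58x² + 20x − 56) ÷ lead(D) = 18x³ ÷ 2x³ = 9. Subtract (9)·D = 18x³ − 63x² + 27x − 54. Remainder: 5x² − 7x − 2.

R(x) = 5x² − 7x − 2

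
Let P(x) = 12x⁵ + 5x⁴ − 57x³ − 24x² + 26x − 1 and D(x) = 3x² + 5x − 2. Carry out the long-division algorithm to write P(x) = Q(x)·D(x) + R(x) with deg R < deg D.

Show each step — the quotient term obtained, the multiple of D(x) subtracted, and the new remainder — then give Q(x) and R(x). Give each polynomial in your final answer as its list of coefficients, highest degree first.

Q = [4, -5, -8, 2]; R = [3]

Step 1: lead(12x⁵ + 5x⁴ − 57x³ − 24x² + 26x − 1) ÷ lead(D) = 12x⁵ ÷ 3x² = 4x³. Subtract (4x³)·D = 12x⁵ + 20x⁴ − 8x³. Remainder: −15x⁴ − 49x³ − 24x² + 26x − 1.
Step 2: lead(−15x⁴ − 49x³ − 24x² + 26x − 1) ÷ lead(D) = −15x⁴ ÷ 3x² = −5x². Subtract (−5x²)·D = −15x⁴ − 25x³ + 10x². Remainder: −24x³ − 34x² + 26x − 1.
Step 3: lead(−24x³ − 34x² + 26x − 1) ÷ lead(D) = −24x³ ÷ 3x² = −8x. Subtract (−8x)·D = −24x³ − 40x² + 16x. Remainder: 6x² + 10x − 1.
Step 4: lead(6x² + 10x − 1) ÷ lead(D) = 6x² ÷ 3x² = 2. Subtract (2)·D = 6x² + 10x − 4. Remainder: 3.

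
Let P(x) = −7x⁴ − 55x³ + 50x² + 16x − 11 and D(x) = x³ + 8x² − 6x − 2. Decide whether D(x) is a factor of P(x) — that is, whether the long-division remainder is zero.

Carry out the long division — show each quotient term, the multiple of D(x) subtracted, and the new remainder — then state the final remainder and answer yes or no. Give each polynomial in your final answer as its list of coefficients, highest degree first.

R = [8, -9], so D(x) is not a factor of P(x). no

Step 1: lead(−7x⁴ − 55x³ + 50x² + 16x − 11) ÷ lead(D) = −7x⁴ ÷ x³ = −7x. Subtract (−7x)·D = −7x⁴ − 56x³ + 42x² + 14x. Remainder: x³ + 8x² + 2x − 11.
Step 2: lead(x³ + 8x² + 2x − 11) ÷ lead(D) = x³ ÷ x³ = 1. Subtract (1)·D = x³ + 8x² − 6x − 2. Remainder: 8x − 9.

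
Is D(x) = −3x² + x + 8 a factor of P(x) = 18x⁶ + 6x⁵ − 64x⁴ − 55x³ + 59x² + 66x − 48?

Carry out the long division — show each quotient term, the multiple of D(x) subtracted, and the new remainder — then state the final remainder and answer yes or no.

Step 1: lead(18x⁶ + 6x⁵ − 64x⁴ − 55x³ + 59x² + 66x − 48) ÷ lead(D) = 18x⁶ ÷ −3x² = −6x⁴. Subtract (−6x⁴)·D = 18x⁶ − 6x⁵ − 48x⁴. Remainder: 12x⁵ − 16x⁴ − 55x³ + 59x² + 66x − 48.
Step 2: lead(12x⁵ − 16x⁴ − 55x³ + 59x² + 66x − 48) ÷ lead(D) = 12x⁵ ÷ −3x² = −4x³. Subtract (−4x³)·D = 12x⁵ − 4x⁴ − 32x³. Remainder: −12x⁴ − 23x³ + 59x² + 66x − 48.
Step 3: lead(−12x⁴ − 23x³ + 59x² + 66x − 48) ÷ lead(D) = −12x⁴ ÷ −3x² = 4x². Subtract (4x²)·D = −12x⁴ + 4x³ + 32x². Remainder: −27x³ + 27x² + 66x − 48.
Step 4: lead(−27x³ + 27x² + 66x − 48) ÷ lead(D) = −27x³ ÷ −3x² = 9x. Subtract (9x)·D = −27x³ + 9x² + 72x. Remainder: 18x² − 6x − 48.
Step 5: lead(18x² − 6x − 48) ÷ lead(D) = 18x² ÷ −3x² = −6. Subtract (−6)·D = 18x² − 6x − 48. Remainder: 0.

R(x) = 0, so D(x) is a factor of P(x). yes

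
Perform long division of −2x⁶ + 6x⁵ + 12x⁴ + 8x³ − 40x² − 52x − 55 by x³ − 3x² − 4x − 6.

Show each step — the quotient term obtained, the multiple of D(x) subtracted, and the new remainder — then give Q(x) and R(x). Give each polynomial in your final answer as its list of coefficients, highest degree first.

Q = [-2, 0, 4, 8]; R = [4, -7]

Step 1: lead(−2x⁶ + 6x⁵ + 12x⁴ + 8x³ − 40x² − 52x − 55) ÷ lead(D) = −2x⁶ ÷ x³ = −2x³. Subtract (−2x³)·D = −2x⁶ + 6x⁵ + 8x⁴ + 12x³. Remainder: 4x⁴ − 4x³ − 40x² − 52x − 55.
Step 2: lead(4x⁴ − 4x³ − 40x² − 52x − 55) ÷ lead(D) = 4x⁴ ÷ x³ = 4x. Subtract (4x)·D = 4x⁴ − 12x³ − 16x² − 24x. Remainder: 8x³ − 24x² − 28x − 55.
Step 3: lead(8x³ − 24x² − 28x − 55) ÷ lead(D) = 8x³ ÷ x³ = 8. Subtract (8)·D = 8x³ − 24x² − 32x − 48. Remainder: 4x − 7.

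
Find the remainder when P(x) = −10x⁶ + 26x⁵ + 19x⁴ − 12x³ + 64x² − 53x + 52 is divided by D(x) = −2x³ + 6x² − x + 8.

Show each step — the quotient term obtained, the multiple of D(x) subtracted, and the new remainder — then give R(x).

Step 1: lead(−10x⁶ + 26x⁵ + 19x⁴ − 12x³ + 64x² − 53x + 52) ÷ lead(D) = −10x⁶ ÷ −2x³ = 5x³. Subtract (5x³)·D = −10x⁶ + 30x⁵ − 5x⁴ + 40x³. Remainder: −4x⁵ + 24x⁴ − 52x³ + 64x² − 53x + 52.
Step 2: lead(−4x⁵ + 24x⁴ − 52x³ + 64x² − 53x + 52) ÷ lead(D) = −4x⁵ ÷ −2x³ = 2x². Subtract (2x²)·D = −4x⁵ + 12x⁴ − 2x³ + 16x². Remainder: 12x⁴ − 50x³ + 48x² − 53x + 52.
Step 3: lead(12x⁴ − 50x³ + 48x² − 53x + 52) ÷ lead(D) = 12x⁴ ÷ −2x³ = −6x. Subtract (−6x)·D = 12x⁴ − 36x³ + 6x² − 48x. Remainder: −14x³ + 42x² − 5x + 52.
Step 4: lead(−14x³ + 42x² − 5x + 52) ÷ lead(D) = −14x³ ÷ −2x³ = 7. Subtract (7)·D = −14x³ + 42x² − 7x + 56. Remainder: 2x − 4.

R(x) = 2x − 4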